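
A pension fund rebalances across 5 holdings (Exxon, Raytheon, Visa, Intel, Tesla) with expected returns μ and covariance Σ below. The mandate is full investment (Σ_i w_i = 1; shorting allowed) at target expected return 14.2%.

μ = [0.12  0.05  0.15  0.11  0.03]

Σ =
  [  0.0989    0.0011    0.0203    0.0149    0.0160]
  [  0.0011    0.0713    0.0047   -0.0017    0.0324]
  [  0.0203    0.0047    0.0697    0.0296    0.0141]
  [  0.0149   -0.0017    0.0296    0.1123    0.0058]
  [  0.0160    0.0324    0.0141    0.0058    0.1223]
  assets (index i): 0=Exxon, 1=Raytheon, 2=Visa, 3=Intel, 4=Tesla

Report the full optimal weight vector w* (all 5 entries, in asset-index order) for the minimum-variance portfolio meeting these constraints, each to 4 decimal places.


x=Σ⁻¹μ = [0.8278  0.7079  1.7321  0.4378  -0.2710]
y=Σ⁻¹𝟙 = [6.9109  12.2349  8.4875  5.7924  2.7780]
a=μᵀx=0.434585  b=𝟙ᵀx=3.434685  c=𝟙ᵀy=36.203683  D=ac−b²=3.936506
λ₁=(c·0.142−b)/D = (36.203683·0.142−3.434685)/3.936506 = 0.433440
λ₂=(a−b·0.142)/D = (0.434585−3.434685·0.142)/3.936506 = -0.013499
w* = 0.433440·x + -0.013499·y:
  w_0 = 0.433440·0.8278 + -0.013499·6.9109 = 0.2655  (Exxon)
  w_1 = 0.433440·0.7079 + -0.013499·12.2349 = 0.1417  (Raytheon)
  w_2 = 0.433440·1.7321 + -0.013499·8.4875 = 0.6362  (Visa)
  w_3 = 0.433440·0.4378 + -0.013499·5.7924 = 0.1116  (Intel)
  w_4 = 0.433440·-0.2710 + -0.013499·2.7780 = -0.1550  (Tesla)
Σw_i=1.0000  μᵀw=0.1420
σ²=wᵀΣw=λ₁·μ_p+λ₂ = 0.433440·0.142 + -0.013499 = 0.048049 ≈ 0.0480

0.2655  0.1417  0.6362  0.1116  -0.1550


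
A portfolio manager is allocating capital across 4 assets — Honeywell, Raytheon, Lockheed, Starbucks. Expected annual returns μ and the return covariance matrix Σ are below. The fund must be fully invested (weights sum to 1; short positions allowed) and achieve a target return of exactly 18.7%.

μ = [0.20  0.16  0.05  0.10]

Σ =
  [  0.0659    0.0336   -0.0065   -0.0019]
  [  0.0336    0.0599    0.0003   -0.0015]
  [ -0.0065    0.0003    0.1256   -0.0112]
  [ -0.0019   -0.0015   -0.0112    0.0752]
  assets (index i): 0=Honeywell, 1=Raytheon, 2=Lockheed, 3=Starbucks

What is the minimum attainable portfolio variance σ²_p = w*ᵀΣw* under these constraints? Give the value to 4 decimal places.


0.0484

x=Σ⁻¹μ = [2.4705  1.3200  0.6580  1.5165]
y=Σ⁻¹𝟙 = [11.0736  10.8157  9.8701  15.2634]
a=μᵀx=0.889857  b=𝟙ᵀx=5.965075  c=𝟙ᵀy=47.022794  D=ac−b²=6.261465
λ₁=(c·0.187−b)/D = (47.022794·0.187−5.965075)/6.261465 = 0.451681
λ₂=(a−b·0.187)/D = (0.889857−5.965075·0.187)/6.261465 = -0.036032
w* = 0.451681·x + -0.036032·y:
  w_0 = 0.451681·2.4705 + -0.036032·11.0736 = 0.7169  (Honeywell)
  w_1 = 0.451681·1.3200 + -0.036032·10.8157 = 0.2065  (Raytheon)
  w_2 = 0.451681·0.6580 + -0.036032·9.8701 = -0.0584  (Lockheed)
  w_3 = 0.451681·1.5165 + -0.036032·15.2634 = 0.1350  (Starbucks)
Σw_i=1.0000  μᵀw=0.1870
σ²=wᵀΣw=λ₁·μ_p+λ₂ = 0.451681·0.187 + -0.036032 = 0.048433 ≈ 0.0484


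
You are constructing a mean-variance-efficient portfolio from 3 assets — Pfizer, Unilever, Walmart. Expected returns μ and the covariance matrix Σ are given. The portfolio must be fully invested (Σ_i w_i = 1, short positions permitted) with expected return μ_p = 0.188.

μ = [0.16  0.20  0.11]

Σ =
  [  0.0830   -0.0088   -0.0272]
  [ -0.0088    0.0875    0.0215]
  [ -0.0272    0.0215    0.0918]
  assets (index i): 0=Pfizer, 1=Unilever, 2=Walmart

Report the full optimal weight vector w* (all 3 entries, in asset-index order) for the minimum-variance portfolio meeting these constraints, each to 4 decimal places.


u=Σ⁻¹μ = [2.6410  2.1907  1.4677]
v=Σ⁻¹𝟙 = [17.6155  9.8054  13.8162]
a=μᵀu=1.022136  b=𝟙ᵀu=6.299334  c=𝟙ᵀv=41.237063  D=ac−b²=2.468285
λ₁=(c·0.188−b)/D = (41.237063·0.188−6.299334)/2.468285 = 0.588763
λ₂=(a−b·0.188)/D = (1.022136−6.299334·0.188)/2.468285 = -0.065689
w* = 0.588763·u + -0.065689·v:
  w_0 = 0.588763·2.6410 + -0.065689·17.6155 = 0.3978  (Pfizer)
  w_1 = 0.588763·2.1907 + -0.065689·9.8054 = 0.6457  (Unilever)
  w_2 = 0.588763·1.4677 + -0.065689·13.8162 = -0.0434  (Walmart)
Σw_i=1.0000  μᵀw=0.1880
σ²=wᵀΣw=λ₁·μ_p+λ₂ = 0.588763·0.188 + -0.065689 = 0.044999 ≈ 0.0450

0.3978  0.6457  -0.0434


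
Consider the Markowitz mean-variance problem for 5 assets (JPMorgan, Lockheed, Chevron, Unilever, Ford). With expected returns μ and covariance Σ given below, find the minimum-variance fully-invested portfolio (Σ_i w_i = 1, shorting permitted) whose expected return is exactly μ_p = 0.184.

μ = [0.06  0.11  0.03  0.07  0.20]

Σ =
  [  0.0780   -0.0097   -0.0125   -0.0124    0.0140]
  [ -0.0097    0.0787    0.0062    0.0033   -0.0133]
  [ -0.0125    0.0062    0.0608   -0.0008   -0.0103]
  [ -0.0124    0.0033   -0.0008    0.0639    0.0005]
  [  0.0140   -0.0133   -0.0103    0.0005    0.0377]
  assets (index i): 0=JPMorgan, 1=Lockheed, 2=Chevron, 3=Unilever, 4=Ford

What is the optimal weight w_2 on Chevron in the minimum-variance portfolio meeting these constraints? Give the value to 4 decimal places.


p=Σ⁻¹μ = [0.2994  2.3631  1.4113  0.9991  6.3999]
q=Σ⁻¹𝟙 = [15.6968  17.6287  23.7292  17.8227  33.1620]
a=μᵀp=1.670154  b=𝟙ᵀp=11.472819  c=𝟙ᵀq=108.039313  D=ac−b²=48.816687
λ₁=(c·0.184−b)/D = (108.039313·0.184−11.472819)/48.816687 = 0.172204
λ₂=(a−b·0.184)/D = (1.670154−11.472819·0.184)/48.816687 = -0.009031
w* = 0.172204·p + -0.009031·q:
  w_0 = 0.172204·0.2994 + -0.009031·15.6968 = -0.0902  (JPMorgan)
  w_1 = 0.172204·2.3631 + -0.009031·17.6287 = 0.2477  (Lockheed)
  w_2 = 0.172204·1.4113 + -0.009031·23.7292 = 0.0287  (Chevron)
  w_3 = 0.172204·0.9991 + -0.009031·17.8227 = 0.0111  (Unilever)
  w_4 = 0.172204·6.3999 + -0.009031·33.1620 = 0.8026  (Ford)
Σw_i=1.0000  μᵀw=0.1840
σ²=wᵀΣw=λ₁·μ_p+λ₂ = 0.172204·0.184 + -0.009031 = 0.022655 ≈ 0.0227

0.0287


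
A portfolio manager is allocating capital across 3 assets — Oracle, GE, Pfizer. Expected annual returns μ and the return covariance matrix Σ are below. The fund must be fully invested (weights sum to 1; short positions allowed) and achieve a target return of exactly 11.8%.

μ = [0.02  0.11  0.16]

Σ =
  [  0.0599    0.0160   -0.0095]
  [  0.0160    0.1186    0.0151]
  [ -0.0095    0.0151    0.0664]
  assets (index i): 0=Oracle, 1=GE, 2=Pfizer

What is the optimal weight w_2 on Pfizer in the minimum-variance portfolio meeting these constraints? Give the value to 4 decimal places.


g=Σ⁻¹μ = [0.5619  0.5506  2.3648]
h=Σ⁻¹𝟙 = [18.3422  3.8161  16.8167]
a=μᵀg=0.450174  b=𝟙ᵀg=3.477288  c=𝟙ᵀh=38.975054  D=ac−b²=5.454023
λ₁=(c·0.118−b)/D = (38.975054·0.118−3.477288)/5.454023 = 0.205677
λ₂=(a−b·0.118)/D = (0.450174−3.477288·0.118)/5.454023 = 0.007307
w* = 0.205677·g + 0.007307·h:
  w_0 = 0.205677·0.5619 + 0.007307·18.3422 = 0.2496  (Oracle)
  w_1 = 0.205677·0.5506 + 0.007307·3.8161 = 0.1411  (GE)
  w_2 = 0.205677·2.3648 + 0.007307·16.8167 = 0.6093  (Pfizer)
Σw_i=1.0000  μᵀw=0.1180
σ²=wᵀΣw=λ₁·μ_p+λ₂ = 0.205677·0.118 + 0.007307 = 0.031577 ≈ 0.0316

0.6093


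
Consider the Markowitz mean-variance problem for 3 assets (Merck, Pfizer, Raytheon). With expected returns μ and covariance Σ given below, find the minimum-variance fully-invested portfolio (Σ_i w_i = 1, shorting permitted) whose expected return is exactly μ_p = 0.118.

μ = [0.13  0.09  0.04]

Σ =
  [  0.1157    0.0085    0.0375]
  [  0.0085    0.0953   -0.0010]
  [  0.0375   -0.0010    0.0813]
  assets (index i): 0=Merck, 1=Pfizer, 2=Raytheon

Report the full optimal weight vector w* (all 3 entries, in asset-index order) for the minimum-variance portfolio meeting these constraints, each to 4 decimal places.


g=Σ⁻¹μ = [1.0562  0.8503  0.0153]
h=Σ⁻¹𝟙 = [4.5464  10.1961  10.3285]
a=μᵀg=0.214445  b=𝟙ᵀg=1.921813  c=𝟙ᵀh=25.070929  D=ac−b²=1.682958
λ₁=(c·0.118−b)/D = (25.070929·0.118−1.921813)/1.682958 = 0.615913
λ₂=(a−b·0.118)/D = (0.214445−1.921813·0.118)/1.682958 = -0.007326
w* = 0.615913·g + -0.007326·h:
  w_0 = 0.615913·1.0562 + -0.007326·4.5464 = 0.6172  (Merck)
  w_1 = 0.615913·0.8503 + -0.007326·10.1961 = 0.4490  (Pfizer)
  w_2 = 0.615913·0.0153 + -0.007326·10.3285 = -0.0662  (Raytheon)
Σw_i=1.0000  μᵀw=0.1180
σ²=wᵀΣw=λ₁·μ_p+λ₂ = 0.615913·0.118 + -0.007326 = 0.065352 ≈ 0.0654

0.6172  0.4490  -0.0662


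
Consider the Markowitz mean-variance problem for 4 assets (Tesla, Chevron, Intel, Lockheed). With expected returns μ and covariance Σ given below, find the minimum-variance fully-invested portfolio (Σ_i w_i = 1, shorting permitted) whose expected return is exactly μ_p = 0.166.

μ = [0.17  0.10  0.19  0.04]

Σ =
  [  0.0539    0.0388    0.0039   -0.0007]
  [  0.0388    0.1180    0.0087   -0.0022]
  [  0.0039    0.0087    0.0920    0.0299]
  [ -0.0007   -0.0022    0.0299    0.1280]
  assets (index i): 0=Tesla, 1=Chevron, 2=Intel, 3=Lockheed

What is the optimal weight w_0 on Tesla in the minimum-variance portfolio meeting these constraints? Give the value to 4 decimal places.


u=Σ⁻¹μ = [3.2821  -0.3826  2.0096  -0.1456]
v=Σ⁻¹𝟙 = [16.1095  2.7048  7.9518  6.0896]
a=μᵀu=0.895696  b=𝟙ᵀu=4.763521  c=𝟙ᵀv=32.855713  D=ac−b²=6.737580
λ₁=(c·0.166−b)/D = (32.855713·0.166−4.763521)/6.737580 = 0.102489
λ₂=(a−b·0.166)/D = (0.895696−4.763521·0.166)/6.737580 = 0.015577
w* = 0.102489·u + 0.015577·v:
  w_0 = 0.102489·3.2821 + 0.015577·16.1095 = 0.5873  (Tesla)
  w_1 = 0.102489·-0.3826 + 0.015577·2.7048 = 0.0029  (Chevron)
  w_2 = 0.102489·2.0096 + 0.015577·7.9518 = 0.3298  (Intel)
  w_3 = 0.102489·-0.1456 + 0.015577·6.0896 = 0.0799  (Lockheed)
Σw_i=1.0000  μᵀw=0.1660
σ²=wᵀΣw=λ₁·μ_p+λ₂ = 0.102489·0.166 + 0.015577 = 0.032590 ≈ 0.0326

0.5873


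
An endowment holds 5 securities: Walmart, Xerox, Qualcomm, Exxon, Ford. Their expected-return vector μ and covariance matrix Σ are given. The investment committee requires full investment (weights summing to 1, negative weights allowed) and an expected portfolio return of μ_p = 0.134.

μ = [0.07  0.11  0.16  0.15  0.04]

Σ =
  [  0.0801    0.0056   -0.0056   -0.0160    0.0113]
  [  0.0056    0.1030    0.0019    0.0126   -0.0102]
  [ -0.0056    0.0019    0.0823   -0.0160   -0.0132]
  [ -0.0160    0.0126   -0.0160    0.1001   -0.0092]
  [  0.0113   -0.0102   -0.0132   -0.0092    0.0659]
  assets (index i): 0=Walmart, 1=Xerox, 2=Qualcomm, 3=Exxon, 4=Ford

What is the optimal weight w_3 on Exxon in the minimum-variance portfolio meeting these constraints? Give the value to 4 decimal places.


p=Σ⁻¹μ = [1.2378  0.8240  2.6417  2.1390  1.3500]
q=Σ⁻¹𝟙 = [13.5596  8.6669  19.2372  16.0051  20.2786]
a=μᵀp=0.974793  b=𝟙ᵀp=8.192402  c=𝟙ᵀq=77.747461  D=ac−b²=8.672265
λ₁=(c·0.134−b)/D = (77.747461·0.134−8.192402)/8.672265 = 0.256652
λ₂=(a−b·0.134)/D = (0.974793−8.192402·0.134)/8.672265 = -0.014182
w* = 0.256652·p + -0.014182·q:
  w_0 = 0.256652·1.2378 + -0.014182·13.5596 = 0.1254  (Walmart)
  w_1 = 0.256652·0.8240 + -0.014182·8.6669 = 0.0886  (Xerox)
  w_2 = 0.256652·2.6417 + -0.014182·19.2372 = 0.4052  (Qualcomm)
  w_3 = 0.256652·2.1390 + -0.014182·16.0051 = 0.3220  (Exxon)
  w_4 = 0.256652·1.3500 + -0.014182·20.2786 = 0.0589  (Ford)
Σw_i=1.0000  μᵀw=0.1340
σ²=wᵀΣw=λ₁·μ_p+λ₂ = 0.256652·0.134 + -0.014182 = 0.020210 ≈ 0.0202

0.3220


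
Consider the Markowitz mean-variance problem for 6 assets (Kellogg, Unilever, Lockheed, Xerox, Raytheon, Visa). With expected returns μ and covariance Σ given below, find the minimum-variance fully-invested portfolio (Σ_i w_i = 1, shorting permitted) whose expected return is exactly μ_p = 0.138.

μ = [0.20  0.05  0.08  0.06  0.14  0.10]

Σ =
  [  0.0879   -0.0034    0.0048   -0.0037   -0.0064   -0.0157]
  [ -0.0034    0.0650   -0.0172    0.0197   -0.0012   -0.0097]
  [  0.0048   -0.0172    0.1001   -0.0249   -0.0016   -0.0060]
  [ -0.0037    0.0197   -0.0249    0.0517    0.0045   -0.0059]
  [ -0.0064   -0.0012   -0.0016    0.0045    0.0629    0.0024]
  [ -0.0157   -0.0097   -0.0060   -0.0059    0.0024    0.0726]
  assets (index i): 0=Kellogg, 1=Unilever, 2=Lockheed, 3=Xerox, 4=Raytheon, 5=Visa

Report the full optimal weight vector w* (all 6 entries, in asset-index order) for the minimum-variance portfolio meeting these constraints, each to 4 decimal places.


u=Σ⁻¹μ = [2.9036  1.1924  1.4608  1.6785  2.3716  2.3434]
v=Σ⁻¹𝟙 = [17.2803  17.8343  19.9937  24.6599  15.8625  23.0259]
a=μᵀu=1.424262  b=𝟙ᵀu=11.950201  c=𝟙ᵀv=118.656593  D=ac−b²=26.190832
λ₁=(c·0.138−b)/D = (118.656593·0.138−11.950201)/26.190832 = 0.168930
λ₂=(a−b·0.138)/D = (1.424262−11.950201·0.138)/26.190832 = -0.008586
w* = 0.168930·u + -0.008586·v:
  w_0 = 0.168930·2.9036 + -0.008586·17.2803 = 0.3421  (Kellogg)
  w_1 = 0.168930·1.1924 + -0.008586·17.8343 = 0.0483  (Unilever)
  w_2 = 0.168930·1.4608 + -0.008586·19.9937 = 0.0751  (Lockheed)
  w_3 = 0.168930·1.6785 + -0.008586·24.6599 = 0.0718  (Xerox)
  w_4 = 0.168930·2.3716 + -0.008586·15.8625 = 0.2644  (Raytheon)
  w_5 = 0.168930·2.3434 + -0.008586·23.0259 = 0.1982  (Visa)
Σw_i=1.0000  μᵀw=0.1380
σ²=wᵀΣw=λ₁·μ_p+λ₂ = 0.168930·0.138 + -0.008586 = 0.014727 ≈ 0.0147

0.3421  0.0483  0.0751  0.0718  0.2644  0.1982


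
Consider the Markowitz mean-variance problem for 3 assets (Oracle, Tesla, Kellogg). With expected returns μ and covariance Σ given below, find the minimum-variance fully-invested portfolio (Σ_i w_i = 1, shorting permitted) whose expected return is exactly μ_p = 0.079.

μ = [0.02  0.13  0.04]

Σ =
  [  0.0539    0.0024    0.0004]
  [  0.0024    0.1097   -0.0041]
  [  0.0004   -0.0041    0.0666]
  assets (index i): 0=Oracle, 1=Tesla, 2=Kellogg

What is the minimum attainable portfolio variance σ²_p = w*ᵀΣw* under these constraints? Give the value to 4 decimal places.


0.0334

g=Σ⁻¹μ = [0.3125  1.2034  0.6728]
h=Σ⁻¹𝟙 = [18.0239  9.3000  15.4793]
a=μᵀg=0.189599  b=𝟙ᵀg=2.188647  c=𝟙ᵀh=42.803166  D=ac−b²=3.325245
λ₁=(c·0.079−b)/D = (42.803166·0.079−2.188647)/3.325245 = 0.358711
λ₂=(a−b·0.079)/D = (0.189599−2.188647·0.079)/3.325245 = 0.005021
w* = 0.358711·g + 0.005021·h:
  w_0 = 0.358711·0.3125 + 0.005021·18.0239 = 0.2026  (Oracle)
  w_1 = 0.358711·1.2034 + 0.005021·9.3000 = 0.4784  (Tesla)
  w_2 = 0.358711·0.6728 + 0.005021·15.4793 = 0.3191  (Kellogg)
Σw_i=1.0000  μᵀw=0.0790
σ²=wᵀΣw=λ₁·μ_p+λ₂ = 0.358711·0.079 + 0.005021 = 0.033359 ≈ 0.0334


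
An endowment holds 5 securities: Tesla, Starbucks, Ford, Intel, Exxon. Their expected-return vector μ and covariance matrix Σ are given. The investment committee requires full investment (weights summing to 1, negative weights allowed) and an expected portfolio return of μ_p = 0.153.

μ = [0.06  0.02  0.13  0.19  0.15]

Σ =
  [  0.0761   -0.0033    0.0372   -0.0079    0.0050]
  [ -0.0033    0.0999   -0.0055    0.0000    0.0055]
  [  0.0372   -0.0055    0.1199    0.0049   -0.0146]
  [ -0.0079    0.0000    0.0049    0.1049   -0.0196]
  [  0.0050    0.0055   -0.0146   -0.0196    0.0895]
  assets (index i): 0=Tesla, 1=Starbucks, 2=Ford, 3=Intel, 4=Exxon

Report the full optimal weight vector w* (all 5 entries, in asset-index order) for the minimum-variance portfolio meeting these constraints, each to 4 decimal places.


u=Σ⁻¹μ = [0.2871  0.1472  1.1953  2.2125  2.3304]
v=Σ⁻¹𝟙 = [10.7324  9.9697  6.6334  12.6106  13.8047]
a=μᵀu=0.945480  b=𝟙ᵀu=6.172404  c=𝟙ᵀv=53.750864  D=ac−b²=12.721793
λ₁=(c·0.153−b)/D = (53.750864·0.153−6.172404)/12.721793 = 0.161257
λ₂=(a−b·0.153)/D = (0.945480−6.172404·0.153)/12.721793 = 0.000087
w* = 0.161257·u + 0.000087·v:
  w_0 = 0.161257·0.2871 + 0.000087·10.7324 = 0.0472  (Tesla)
  w_1 = 0.161257·0.1472 + 0.000087·9.9697 = 0.0246  (Starbucks)
  w_2 = 0.161257·1.1953 + 0.000087·6.6334 = 0.1933  (Ford)
  w_3 = 0.161257·2.2125 + 0.000087·12.6106 = 0.3579  (Intel)
  w_4 = 0.161257·2.3304 + 0.000087·13.8047 = 0.3770  (Exxon)
Σw_i=1.0000  μᵀw=0.1530
σ²=wᵀΣw=λ₁·μ_p+λ₂ = 0.161257·0.153 + 0.000087 = 0.024759 ≈ 0.0248

0.0472  0.0246  0.1933  0.3579  0.3770


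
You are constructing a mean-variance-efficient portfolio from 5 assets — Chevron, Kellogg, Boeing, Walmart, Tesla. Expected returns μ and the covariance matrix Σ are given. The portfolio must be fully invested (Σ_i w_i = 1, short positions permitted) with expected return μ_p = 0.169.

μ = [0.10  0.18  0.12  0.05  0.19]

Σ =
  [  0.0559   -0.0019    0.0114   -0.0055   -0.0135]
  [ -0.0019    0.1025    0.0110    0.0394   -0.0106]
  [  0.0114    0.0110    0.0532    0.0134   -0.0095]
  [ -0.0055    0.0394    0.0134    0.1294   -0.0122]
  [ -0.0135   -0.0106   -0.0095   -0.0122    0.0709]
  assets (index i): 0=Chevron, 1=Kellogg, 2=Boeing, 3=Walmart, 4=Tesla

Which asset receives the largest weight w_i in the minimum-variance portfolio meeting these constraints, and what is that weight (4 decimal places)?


Tesla (0.4304)

g=Σ⁻¹μ = [2.3419  1.9543  2.0009  0.0317  3.6915]
h=Σ⁻¹𝟙 = [21.2395  8.3155  14.8667  6.6838  22.5339]
a=μᵀg=1.529053  b=𝟙ᵀg=10.020374  c=𝟙ᵀh=73.639410  D=ac−b²=12.190622
λ₁=(c·0.169−b)/D = (73.639410·0.169−10.020374)/12.190622 = 0.198898
λ₂=(a−b·0.169)/D = (1.529053−10.020374·0.169)/12.190622 = -0.013485
w* = 0.198898·g + -0.013485·h:
  w_0 = 0.198898·2.3419 + -0.013485·21.2395 = 0.1794  (Chevron)
  w_1 = 0.198898·1.9543 + -0.013485·8.3155 = 0.2766  (Kellogg)
  w_2 = 0.198898·2.0009 + -0.013485·14.8667 = 0.1975  (Boeing)
  w_3 = 0.198898·0.0317 + -0.013485·6.6838 = -0.0838  (Walmart)
  w_4 = 0.198898·3.6915 + -0.013485·22.5339 = 0.4304  (Tesla)
Σw_i=1.0000  μᵀw=0.1690
σ²=wᵀΣw=λ₁·μ_p+λ₂ = 0.198898·0.169 + -0.013485 = 0.020129 ≈ 0.0201


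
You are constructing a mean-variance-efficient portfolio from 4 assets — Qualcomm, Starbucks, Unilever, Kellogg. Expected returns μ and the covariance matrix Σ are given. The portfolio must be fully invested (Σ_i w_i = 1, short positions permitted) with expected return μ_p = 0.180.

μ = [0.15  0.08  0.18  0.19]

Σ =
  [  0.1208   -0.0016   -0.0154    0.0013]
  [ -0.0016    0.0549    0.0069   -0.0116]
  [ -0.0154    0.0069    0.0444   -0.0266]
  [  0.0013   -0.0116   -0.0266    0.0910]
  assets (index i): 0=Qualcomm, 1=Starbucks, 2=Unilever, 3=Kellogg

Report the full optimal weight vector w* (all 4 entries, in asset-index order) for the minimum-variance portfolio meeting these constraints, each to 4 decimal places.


u=Σ⁻¹μ = [2.1276  1.5379  7.1564  4.3454]
v=Σ⁻¹𝟙 = [13.2227  18.9052  38.8965  24.5798]
a=μᵀu=2.555954  b=𝟙ᵀu=15.167346  c=𝟙ᵀv=95.604162  D=ac−b²=14.311489
λ₁=(c·0.180−b)/D = (95.604162·0.180−15.167346)/14.311489 = 0.142641
λ₂=(a−b·0.180)/D = (2.555954−15.167346·0.180)/14.311489 = -0.012170
w* = 0.142641·u + -0.012170·v:
  w_0 = 0.142641·2.1276 + -0.012170·13.2227 = 0.1426  (Qualcomm)
  w_1 = 0.142641·1.5379 + -0.012170·18.9052 = -0.0107  (Starbucks)
  w_2 = 0.142641·7.1564 + -0.012170·38.8965 = 0.5474  (Unilever)
  w_3 = 0.142641·4.3454 + -0.012170·24.5798 = 0.3207  (Kellogg)
Σw_i=1.0000  μᵀw=0.1800
σ²=wᵀΣw=λ₁·μ_p+λ₂ = 0.142641·0.180 + -0.012170 = 0.013506 ≈ 0.0135

0.1426  -0.0107  0.5474  0.3207


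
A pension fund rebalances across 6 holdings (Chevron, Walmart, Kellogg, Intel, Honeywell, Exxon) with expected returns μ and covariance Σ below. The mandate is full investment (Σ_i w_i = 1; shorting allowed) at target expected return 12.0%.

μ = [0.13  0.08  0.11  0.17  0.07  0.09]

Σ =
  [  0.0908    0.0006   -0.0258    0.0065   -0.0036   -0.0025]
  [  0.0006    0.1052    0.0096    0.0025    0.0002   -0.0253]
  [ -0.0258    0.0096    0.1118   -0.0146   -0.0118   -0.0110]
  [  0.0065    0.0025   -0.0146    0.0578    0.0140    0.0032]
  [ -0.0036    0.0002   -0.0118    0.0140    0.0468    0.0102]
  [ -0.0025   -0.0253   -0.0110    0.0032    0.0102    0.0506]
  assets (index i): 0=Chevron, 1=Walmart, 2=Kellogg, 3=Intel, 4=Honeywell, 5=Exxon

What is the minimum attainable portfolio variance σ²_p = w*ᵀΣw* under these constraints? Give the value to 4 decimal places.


0.0109

x=Σ⁻¹μ = [1.8941  1.1046  2.0286  2.8742  0.7358  2.5354]
y=Σ⁻¹𝟙 = [16.4172  13.9508  17.7932  13.7163  17.0444  27.1142]
a=μᵀx=1.326055  b=𝟙ᵀx=11.172709  c=𝟙ᵀy=106.036079  D=ac−b²=15.780253
λ₁=(c·0.120−b)/D = (106.036079·0.120−11.172709)/15.780253 = 0.098327
λ₂=(a−b·0.120)/D = (1.326055−11.172709·0.120)/15.780253 = -0.000930
w* = 0.098327·x + -0.000930·y:
  w_0 = 0.098327·1.8941 + -0.000930·16.4172 = 0.1710  (Chevron)
  w_1 = 0.098327·1.1046 + -0.000930·13.9508 = 0.0956  (Walmart)
  w_2 = 0.098327·2.0286 + -0.000930·17.7932 = 0.1829  (Kellogg)
  w_3 = 0.098327·2.8742 + -0.000930·13.7163 = 0.2699  (Intel)
  w_4 = 0.098327·0.7358 + -0.000930·17.0444 = 0.0565  (Honeywell)
  w_5 = 0.098327·2.5354 + -0.000930·27.1142 = 0.2241  (Exxon)
Σw_i=1.0000  μᵀw=0.1200
σ²=wᵀΣw=λ₁·μ_p+λ₂ = 0.098327·0.120 + -0.000930 = 0.010870 ≈ 0.0109


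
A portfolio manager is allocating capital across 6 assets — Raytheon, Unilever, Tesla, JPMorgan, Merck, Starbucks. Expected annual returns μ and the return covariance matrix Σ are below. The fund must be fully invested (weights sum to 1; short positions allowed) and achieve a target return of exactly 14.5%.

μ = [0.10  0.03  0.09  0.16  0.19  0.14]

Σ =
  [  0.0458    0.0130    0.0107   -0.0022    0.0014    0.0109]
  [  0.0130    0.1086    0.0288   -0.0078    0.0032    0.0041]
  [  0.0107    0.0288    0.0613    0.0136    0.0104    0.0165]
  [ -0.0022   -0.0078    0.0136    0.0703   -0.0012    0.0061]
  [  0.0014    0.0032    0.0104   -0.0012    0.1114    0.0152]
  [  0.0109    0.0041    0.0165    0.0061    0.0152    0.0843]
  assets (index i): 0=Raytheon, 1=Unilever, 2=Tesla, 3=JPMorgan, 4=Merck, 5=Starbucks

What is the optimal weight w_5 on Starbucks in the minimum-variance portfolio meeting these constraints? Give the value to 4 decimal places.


0.1367

p=Σ⁻¹μ = [1.9795  0.1101  0.0437  2.2867  1.5695  0.9424]
q=Σ⁻¹𝟙 = [18.0610  6.5693  3.9907  14.3518  7.5200  6.0321]
a=μᵀp=1.001200  b=𝟙ᵀp=6.931912  c=𝟙ᵀq=56.524824  D=ac−b²=8.541219
λ₁=(c·0.145−b)/D = (56.524824·0.145−6.931912)/8.541219 = 0.148010
λ₂=(a−b·0.145)/D = (1.001200−6.931912·0.145)/8.541219 = -0.000460
w* = 0.148010·p + -0.000460·q:
  w_0 = 0.148010·1.9795 + -0.000460·18.0610 = 0.2847  (Raytheon)
  w_1 = 0.148010·0.1101 + -0.000460·6.5693 = 0.0133  (Unilever)
  w_2 = 0.148010·0.0437 + -0.000460·3.9907 = 0.0046  (Tesla)
  w_3 = 0.148010·2.2867 + -0.000460·14.3518 = 0.3319  (JPMorgan)
  w_4 = 0.148010·1.5695 + -0.000460·7.5200 = 0.2288  (Merck)
  w_5 = 0.148010·0.9424 + -0.000460·6.0321 = 0.1367  (Starbucks)
Σw_i=1.0000  μᵀw=0.1450
σ²=wᵀΣw=λ₁·μ_p+λ₂ = 0.148010·0.145 + -0.000460 = 0.021002 ≈ 0.0210


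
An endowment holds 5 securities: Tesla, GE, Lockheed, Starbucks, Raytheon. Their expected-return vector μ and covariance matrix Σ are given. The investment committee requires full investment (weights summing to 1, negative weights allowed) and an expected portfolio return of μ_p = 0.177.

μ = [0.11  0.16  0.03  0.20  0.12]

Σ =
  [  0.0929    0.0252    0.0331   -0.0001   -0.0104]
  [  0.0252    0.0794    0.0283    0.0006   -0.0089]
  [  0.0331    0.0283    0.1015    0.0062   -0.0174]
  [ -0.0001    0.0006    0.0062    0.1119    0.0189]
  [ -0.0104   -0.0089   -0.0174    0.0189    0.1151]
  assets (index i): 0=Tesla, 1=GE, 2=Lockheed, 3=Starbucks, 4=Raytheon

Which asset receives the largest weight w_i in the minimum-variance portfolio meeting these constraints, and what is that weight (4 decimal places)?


p=Σ⁻¹μ = [0.9295  1.9918  -0.5034  1.6476  0.9339]
q=Σ⁻¹𝟙 = [7.1729  9.1497  6.2309  6.8841  9.8553]
a=μᵀp=0.847418  b=𝟙ᵀp=4.999359  c=𝟙ᵀq=39.292946  D=ac−b²=8.303943
λ₁=(c·0.177−b)/D = (39.292946·0.177−4.999359)/8.303943 = 0.235490
λ₂=(a−b·0.177)/D = (0.847418−4.999359·0.177)/8.303943 = -0.004512
w* = 0.235490·p + -0.004512·q:
  w_0 = 0.235490·0.9295 + -0.004512·7.1729 = 0.1865  (Tesla)
  w_1 = 0.235490·1.9918 + -0.004512·9.1497 = 0.4278  (GE)
  w_2 = 0.235490·-0.5034 + -0.004512·6.2309 = -0.1467  (Lockheed)
  w_3 = 0.235490·1.6476 + -0.004512·6.8841 = 0.3569  (Starbucks)
  w_4 = 0.235490·0.9339 + -0.004512·9.8553 = 0.1755  (Raytheon)
Σw_i=1.0000  μᵀw=0.1770
σ²=wᵀΣw=λ₁·μ_p+λ₂ = 0.235490·0.177 + -0.004512 = 0.037169 ≈ 0.0372

GE (0.4278)


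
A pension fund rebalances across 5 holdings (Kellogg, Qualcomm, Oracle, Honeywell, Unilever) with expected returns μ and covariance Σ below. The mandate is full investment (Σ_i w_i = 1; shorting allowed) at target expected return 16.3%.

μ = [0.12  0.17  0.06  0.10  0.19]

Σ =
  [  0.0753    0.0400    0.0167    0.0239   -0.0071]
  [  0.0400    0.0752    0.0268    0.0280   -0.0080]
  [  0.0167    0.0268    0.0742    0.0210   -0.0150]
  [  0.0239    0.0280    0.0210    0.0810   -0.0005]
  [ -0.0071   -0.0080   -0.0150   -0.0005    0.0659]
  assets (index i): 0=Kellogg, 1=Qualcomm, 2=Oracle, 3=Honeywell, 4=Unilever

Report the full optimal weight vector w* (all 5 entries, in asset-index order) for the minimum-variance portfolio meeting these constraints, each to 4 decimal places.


0.0990  0.2897  0.0849  0.0360  0.4904

g=Σ⁻¹μ = [0.6585  1.9806  0.5505  0.2334  3.3216]
h=Σ⁻¹𝟙 = [8.2593  4.6108  12.4166  5.2160  19.4899]
a=μᵀg=1.103206  b=𝟙ᵀg=6.744635  c=𝟙ᵀh=49.992638  D=ac−b²=9.662080
λ₁=(c·0.163−b)/D = (49.992638·0.163−6.744635)/9.662080 = 0.145327
λ₂=(a−b·0.163)/D = (1.103206−6.744635·0.163)/9.662080 = 0.000396
w* = 0.145327·g + 0.000396·h:
  w_0 = 0.145327·0.6585 + 0.000396·8.2593 = 0.0990  (Kellogg)
  w_1 = 0.145327·1.9806 + 0.000396·4.6108 = 0.2897  (Qualcomm)
  w_2 = 0.145327·0.5505 + 0.000396·12.4166 = 0.0849  (Oracle)
  w_3 = 0.145327·0.2334 + 0.000396·5.2160 = 0.0360  (Honeywell)
  w_4 = 0.145327·3.3216 + 0.000396·19.4899 = 0.4904  (Unilever)
Σw_i=1.0000  μᵀw=0.1630
σ²=wᵀΣw=λ₁·μ_p+λ₂ = 0.145327·0.163 + 0.000396 = 0.024085 ≈ 0.0241


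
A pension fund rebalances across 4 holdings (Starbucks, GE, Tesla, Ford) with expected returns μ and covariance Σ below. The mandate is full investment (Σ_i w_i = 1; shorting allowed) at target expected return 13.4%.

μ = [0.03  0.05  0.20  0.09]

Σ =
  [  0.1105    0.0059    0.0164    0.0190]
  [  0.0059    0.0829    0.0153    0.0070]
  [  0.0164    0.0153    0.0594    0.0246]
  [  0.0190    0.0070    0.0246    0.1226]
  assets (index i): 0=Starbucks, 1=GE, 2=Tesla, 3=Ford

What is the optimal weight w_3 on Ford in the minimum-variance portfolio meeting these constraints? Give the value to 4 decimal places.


0.1134

g=Σ⁻¹μ = [-0.2482  -0.0147  3.4017  0.0908]
h=Σ⁻¹𝟙 = [6.1681  9.2340  10.8952  4.4873]
a=μᵀg=0.680334  b=𝟙ᵀg=3.229641  c=𝟙ᵀh=30.784665  D=ac−b²=10.513273
λ₁=(c·0.134−b)/D = (30.784665·0.134−3.229641)/10.513273 = 0.085178
λ₂=(a−b·0.134)/D = (0.680334−3.229641·0.134)/10.513273 = 0.023548
w* = 0.085178·g + 0.023548·h:
  w_0 = 0.085178·-0.2482 + 0.023548·6.1681 = 0.1241  (Starbucks)
  w_1 = 0.085178·-0.0147 + 0.023548·9.2340 = 0.2162  (GE)
  w_2 = 0.085178·3.4017 + 0.023548·10.8952 = 0.5463  (Tesla)
  w_3 = 0.085178·0.0908 + 0.023548·4.4873 = 0.1134  (Ford)
Σw_i=1.0000  μᵀw=0.1340
σ²=wᵀΣw=λ₁·μ_p+λ₂ = 0.085178·0.134 + 0.023548 = 0.034961 ≈ 0.0350


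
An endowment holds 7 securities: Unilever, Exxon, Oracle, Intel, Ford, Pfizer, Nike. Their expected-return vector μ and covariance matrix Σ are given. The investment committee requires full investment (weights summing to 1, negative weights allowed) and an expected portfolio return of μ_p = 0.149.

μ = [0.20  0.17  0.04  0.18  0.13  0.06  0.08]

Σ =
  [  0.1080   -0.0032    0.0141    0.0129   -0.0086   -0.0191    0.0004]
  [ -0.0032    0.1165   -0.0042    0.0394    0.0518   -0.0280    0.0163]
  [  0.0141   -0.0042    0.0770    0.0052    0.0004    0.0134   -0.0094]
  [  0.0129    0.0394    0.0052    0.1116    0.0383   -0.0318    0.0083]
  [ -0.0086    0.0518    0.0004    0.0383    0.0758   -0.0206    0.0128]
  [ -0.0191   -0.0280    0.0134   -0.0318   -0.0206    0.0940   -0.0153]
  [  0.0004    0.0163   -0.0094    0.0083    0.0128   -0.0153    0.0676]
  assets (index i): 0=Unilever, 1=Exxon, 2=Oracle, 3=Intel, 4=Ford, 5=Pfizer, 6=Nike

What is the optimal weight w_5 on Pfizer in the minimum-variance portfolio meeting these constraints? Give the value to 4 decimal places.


u=Σ⁻¹μ = [2.2447  1.0097  -0.1830  1.1824  1.1135  2.2364  1.0514]
v=Σ⁻¹𝟙 = [11.8581  4.9339  9.0774  6.3498  10.6506  20.4105  16.6185]
a=μᵀu=1.189155  b=𝟙ᵀu=8.655134  c=𝟙ᵀv=79.898825  D=ac−b²=20.100716
λ₁=(c·0.149−b)/D = (79.898825·0.149−8.655134)/20.100716 = 0.161675
λ₂=(a−b·0.149)/D = (1.189155−8.655134·0.149)/20.100716 = -0.004998
w* = 0.161675·u + -0.004998·v:
  w_0 = 0.161675·2.2447 + -0.004998·11.8581 = 0.3036  (Unilever)
  w_1 = 0.161675·1.0097 + -0.004998·4.9339 = 0.1386  (Exxon)
  w_2 = 0.161675·-0.1830 + -0.004998·9.0774 = -0.0749  (Oracle)
  w_3 = 0.161675·1.1824 + -0.004998·6.3498 = 0.1594  (Intel)
  w_4 = 0.161675·1.1135 + -0.004998·10.6506 = 0.1268  (Ford)
  w_5 = 0.161675·2.2364 + -0.004998·20.4105 = 0.2596  (Pfizer)
  w_6 = 0.161675·1.0514 + -0.004998·16.6185 = 0.0869  (Nike)
Σw_i=1.0000  μᵀw=0.1490
σ²=wᵀΣw=λ₁·μ_p+λ₂ = 0.161675·0.149 + -0.004998 = 0.019092 ≈ 0.0191

0.2596


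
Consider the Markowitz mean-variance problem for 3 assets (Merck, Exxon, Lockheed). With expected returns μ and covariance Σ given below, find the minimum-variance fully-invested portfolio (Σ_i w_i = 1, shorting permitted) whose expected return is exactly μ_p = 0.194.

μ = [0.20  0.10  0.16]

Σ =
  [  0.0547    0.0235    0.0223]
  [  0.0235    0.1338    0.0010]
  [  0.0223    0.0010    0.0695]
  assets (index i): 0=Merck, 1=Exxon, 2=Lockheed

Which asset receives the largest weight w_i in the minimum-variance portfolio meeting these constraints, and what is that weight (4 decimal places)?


g=Σ⁻¹μ = [3.0264  0.2059  1.3281]
h=Σ⁻¹𝟙 = [11.6790  5.3436  10.5642]
a=μᵀg=0.838372  b=𝟙ᵀg=4.560444  c=𝟙ᵀh=27.586888  D=ac−b²=2.330411
λ₁=(c·0.194−b)/D = (27.586888·0.194−4.560444)/2.330411 = 0.339602
λ₂=(a−b·0.194)/D = (0.838372−4.560444·0.194)/2.330411 = -0.019891
w* = 0.339602·g + -0.019891·h:
  w_0 = 0.339602·3.0264 + -0.019891·11.6790 = 0.7955  (Merck)
  w_1 = 0.339602·0.2059 + -0.019891·5.3436 = -0.0364  (Exxon)
  w_2 = 0.339602·1.3281 + -0.019891·10.5642 = 0.2409  (Lockheed)
Σw_i=1.0000  μᵀw=0.1940
σ²=wᵀΣw=λ₁·μ_p+λ₂ = 0.339602·0.194 + -0.019891 = 0.045992 ≈ 0.0460

Merck (0.7955)


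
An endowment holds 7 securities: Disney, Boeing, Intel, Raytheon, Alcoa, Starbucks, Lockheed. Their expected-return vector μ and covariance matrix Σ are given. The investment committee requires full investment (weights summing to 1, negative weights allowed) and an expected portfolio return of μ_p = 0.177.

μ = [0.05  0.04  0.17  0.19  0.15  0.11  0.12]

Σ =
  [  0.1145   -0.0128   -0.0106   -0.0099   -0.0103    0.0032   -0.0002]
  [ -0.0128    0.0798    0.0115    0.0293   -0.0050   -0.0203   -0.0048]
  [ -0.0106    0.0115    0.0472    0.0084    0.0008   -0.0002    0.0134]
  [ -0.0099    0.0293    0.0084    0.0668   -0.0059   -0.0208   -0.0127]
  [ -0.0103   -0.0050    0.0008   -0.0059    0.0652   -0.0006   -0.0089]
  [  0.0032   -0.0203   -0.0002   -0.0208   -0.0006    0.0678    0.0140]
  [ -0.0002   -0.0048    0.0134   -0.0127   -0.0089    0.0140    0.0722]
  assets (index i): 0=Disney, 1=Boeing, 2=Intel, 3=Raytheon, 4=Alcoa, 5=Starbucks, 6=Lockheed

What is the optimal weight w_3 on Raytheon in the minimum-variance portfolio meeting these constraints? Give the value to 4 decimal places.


0.3971

u=Σ⁻¹μ = [1.2236  -0.3072  2.6509  4.1967  3.0858  2.4233  1.8017]
v=Σ⁻¹𝟙 = [14.6960  12.9864  13.0672  21.3543  22.6287  21.7055  14.6661]
a=μᵀu=2.242563  b=𝟙ᵀu=15.074830  c=𝟙ᵀv=121.104200  D=ac−b²=44.333373
λ₁=(c·0.177−b)/D = (121.104200·0.177−15.074830)/44.333373 = 0.143472
λ₂=(a−b·0.177)/D = (2.242563−15.074830·0.177)/44.333373 = -0.009602
w* = 0.143472·u + -0.009602·v:
  w_0 = 0.143472·1.2236 + -0.009602·14.6960 = 0.0344  (Disney)
  w_1 = 0.143472·-0.3072 + -0.009602·12.9864 = -0.1688  (Boeing)
  w_2 = 0.143472·2.6509 + -0.009602·13.0672 = 0.2549  (Intel)
  w_3 = 0.143472·4.1967 + -0.009602·21.3543 = 0.3971  (Raytheon)
  w_4 = 0.143472·3.0858 + -0.009602·22.6287 = 0.2255  (Alcoa)
  w_5 = 0.143472·2.4233 + -0.009602·21.7055 = 0.1393  (Starbucks)
  w_6 = 0.143472·1.8017 + -0.009602·14.6661 = 0.1177  (Lockheed)
Σw_i=1.0000  μᵀw=0.1770
σ²=wᵀΣw=λ₁·μ_p+λ₂ = 0.143472·0.177 + -0.009602 = 0.015793 ≈ 0.0158


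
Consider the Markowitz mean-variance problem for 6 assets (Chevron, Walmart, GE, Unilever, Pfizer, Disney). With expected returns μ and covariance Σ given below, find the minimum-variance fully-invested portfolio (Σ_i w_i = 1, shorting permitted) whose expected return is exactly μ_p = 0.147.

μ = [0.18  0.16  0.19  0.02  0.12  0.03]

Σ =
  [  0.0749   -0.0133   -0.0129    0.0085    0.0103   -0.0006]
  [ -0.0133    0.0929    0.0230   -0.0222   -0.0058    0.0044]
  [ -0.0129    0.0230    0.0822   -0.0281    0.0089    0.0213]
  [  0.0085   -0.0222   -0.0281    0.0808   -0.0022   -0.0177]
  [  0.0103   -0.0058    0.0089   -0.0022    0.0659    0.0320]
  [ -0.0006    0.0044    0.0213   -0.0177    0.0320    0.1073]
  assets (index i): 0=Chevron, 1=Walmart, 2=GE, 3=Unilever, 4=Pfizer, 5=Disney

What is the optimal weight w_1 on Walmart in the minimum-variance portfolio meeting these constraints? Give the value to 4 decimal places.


g=Σ⁻¹μ = [2.8394  1.9056  2.6518  1.3177  1.4912  -0.5364]
h=Σ⁻¹𝟙 = [14.8023  14.6459  15.1027  21.7853  9.6755  6.5120]
a=μᵀg=1.509054  b=𝟙ᵀg=9.669398  c=𝟙ᵀh=82.523721  D=ac−b²=31.035465
λ₁=(c·0.147−b)/D = (82.523721·0.147−9.669398)/31.035465 = 0.079315
λ₂=(a−b·0.147)/D = (1.509054−9.669398·0.147)/31.035465 = 0.002824
w* = 0.079315·g + 0.002824·h:
  w_0 = 0.079315·2.8394 + 0.002824·14.8023 = 0.2670  (Chevron)
  w_1 = 0.079315·1.9056 + 0.002824·14.6459 = 0.1925  (Walmart)
  w_2 = 0.079315·2.6518 + 0.002824·15.1027 = 0.2530  (GE)
  w_3 = 0.079315·1.3177 + 0.002824·21.7853 = 0.1660  (Unilever)
  w_4 = 0.079315·1.4912 + 0.002824·9.6755 = 0.1456  (Pfizer)
  w_5 = 0.079315·-0.5364 + 0.002824·6.5120 = -0.0242  (Disney)
Σw_i=1.0000  μᵀw=0.1470
σ²=wᵀΣw=λ₁·μ_p+λ₂ = 0.079315·0.147 + 0.002824 = 0.014484 ≈ 0.0145

0.1925


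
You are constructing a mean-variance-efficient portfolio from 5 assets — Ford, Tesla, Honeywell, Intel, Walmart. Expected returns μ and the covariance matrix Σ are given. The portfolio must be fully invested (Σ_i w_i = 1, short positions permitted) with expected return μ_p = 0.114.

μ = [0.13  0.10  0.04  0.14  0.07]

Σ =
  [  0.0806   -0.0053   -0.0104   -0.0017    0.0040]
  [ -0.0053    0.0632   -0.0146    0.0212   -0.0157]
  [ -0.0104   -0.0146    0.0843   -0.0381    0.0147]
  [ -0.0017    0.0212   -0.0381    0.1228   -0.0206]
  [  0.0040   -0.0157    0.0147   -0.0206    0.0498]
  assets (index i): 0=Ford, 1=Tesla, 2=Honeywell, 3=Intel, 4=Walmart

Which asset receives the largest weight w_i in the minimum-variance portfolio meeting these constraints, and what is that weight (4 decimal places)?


Ford (0.3452)

g=Σ⁻¹μ = [1.8576  2.0596  1.4122  1.6098  2.1548]
h=Σ⁻¹𝟙 = [15.5156  23.2903  19.9596  14.9718  26.4781]
a=μᵀg=0.880141  b=𝟙ᵀg=9.093957  c=𝟙ᵀh=100.215377  D=ac−b²=5.503624
λ₁=(c·0.114−b)/D = (100.215377·0.114−9.093957)/5.503624 = 0.423466
λ₂=(a−b·0.114)/D = (0.880141−9.093957·0.114)/5.503624 = -0.028449
w* = 0.423466·g + -0.028449·h:
  w_0 = 0.423466·1.8576 + -0.028449·15.5156 = 0.3452  (Ford)
  w_1 = 0.423466·2.0596 + -0.028449·23.2903 = 0.2096  (Tesla)
  w_2 = 0.423466·1.4122 + -0.028449·19.9596 = 0.0302  (Honeywell)
  w_3 = 0.423466·1.6098 + -0.028449·14.9718 = 0.2558  (Intel)
  w_4 = 0.423466·2.1548 + -0.028449·26.4781 = 0.1592  (Walmart)
Σw_i=1.0000  μᵀw=0.1140
σ²=wᵀΣw=λ₁·μ_p+λ₂ = 0.423466·0.114 + -0.028449 = 0.019827 ≈ 0.0198


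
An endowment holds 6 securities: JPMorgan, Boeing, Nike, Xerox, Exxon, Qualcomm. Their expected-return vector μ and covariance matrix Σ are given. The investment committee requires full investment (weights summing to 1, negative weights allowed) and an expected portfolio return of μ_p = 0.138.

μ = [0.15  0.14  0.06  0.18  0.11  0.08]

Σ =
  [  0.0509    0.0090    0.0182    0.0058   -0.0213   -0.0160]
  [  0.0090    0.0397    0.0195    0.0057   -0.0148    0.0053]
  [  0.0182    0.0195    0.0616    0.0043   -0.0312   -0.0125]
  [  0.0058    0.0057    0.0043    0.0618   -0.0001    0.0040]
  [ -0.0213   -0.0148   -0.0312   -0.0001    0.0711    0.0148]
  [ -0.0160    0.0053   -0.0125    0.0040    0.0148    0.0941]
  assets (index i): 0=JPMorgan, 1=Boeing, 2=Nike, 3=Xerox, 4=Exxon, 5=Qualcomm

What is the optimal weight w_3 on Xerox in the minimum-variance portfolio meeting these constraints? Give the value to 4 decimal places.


u=Σ⁻¹μ = [3.5548  3.2849  0.6067  2.1927  3.4153  0.7198]
v=Σ⁻¹𝟙 = [24.7159  18.3645  20.9778  10.0425  32.2029  11.0900]
a=μᵀu=1.857467  b=𝟙ᵀu=13.774251  c=𝟙ᵀv=117.393627  D=ac−b²=28.324749
λ₁=(c·0.138−b)/D = (117.393627·0.138−13.774251)/28.324749 = 0.085652
λ₂=(a−b·0.138)/D = (1.857467−13.774251·0.138)/28.324749 = -0.001532
w* = 0.085652·u + -0.001532·v:
  w_0 = 0.085652·3.5548 + -0.001532·24.7159 = 0.2666  (JPMorgan)
  w_1 = 0.085652·3.2849 + -0.001532·18.3645 = 0.2532  (Boeing)
  w_2 = 0.085652·0.6067 + -0.001532·20.9778 = 0.0198  (Nike)
  w_3 = 0.085652·2.1927 + -0.001532·10.0425 = 0.1724  (Xerox)
  w_4 = 0.085652·3.4153 + -0.001532·32.2029 = 0.2432  (Exxon)
  w_5 = 0.085652·0.7198 + -0.001532·11.0900 = 0.0447  (Qualcomm)
Σw_i=1.0000  μᵀw=0.1380
σ²=wᵀΣw=λ₁·μ_p+λ₂ = 0.085652·0.138 + -0.001532 = 0.010288 ≈ 0.0103

0.1724


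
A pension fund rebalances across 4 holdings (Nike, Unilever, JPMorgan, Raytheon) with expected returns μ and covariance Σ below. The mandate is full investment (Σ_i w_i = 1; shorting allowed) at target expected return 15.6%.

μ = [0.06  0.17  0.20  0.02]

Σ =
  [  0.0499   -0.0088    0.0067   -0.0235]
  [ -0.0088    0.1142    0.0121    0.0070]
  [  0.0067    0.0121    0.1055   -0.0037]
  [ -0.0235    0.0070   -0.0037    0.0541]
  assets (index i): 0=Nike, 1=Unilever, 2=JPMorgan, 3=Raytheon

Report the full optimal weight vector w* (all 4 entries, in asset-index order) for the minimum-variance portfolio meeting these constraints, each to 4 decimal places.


0.2039  0.3352  0.4309  0.0300

u=Σ⁻¹μ = [1.7171  1.3801  1.6653  1.0509]
v=Σ⁻¹𝟙 = [36.4610  8.7226  7.3445  33.6959]
a=μᵀu=0.691708  b=𝟙ᵀu=5.813314  c=𝟙ᵀv=86.224028  D=ac−b²=25.847241
λ₁=(c·0.156−b)/D = (86.224028·0.156−5.813314)/25.847241 = 0.295491
λ₂=(a−b·0.156)/D = (0.691708−5.813314·0.156)/25.847241 = -0.008325
w* = 0.295491·u + -0.008325·v:
  w_0 = 0.295491·1.7171 + -0.008325·36.4610 = 0.2039  (Nike)
  w_1 = 0.295491·1.3801 + -0.008325·8.7226 = 0.3352  (Unilever)
  w_2 = 0.295491·1.6653 + -0.008325·7.3445 = 0.4309  (JPMorgan)
  w_3 = 0.295491·1.0509 + -0.008325·33.6959 = 0.0300  (Raytheon)
Σw_i=1.0000  μᵀw=0.1560
σ²=wᵀΣw=λ₁·μ_p+λ₂ = 0.295491·0.156 + -0.008325 = 0.037772 ≈ 0.0378


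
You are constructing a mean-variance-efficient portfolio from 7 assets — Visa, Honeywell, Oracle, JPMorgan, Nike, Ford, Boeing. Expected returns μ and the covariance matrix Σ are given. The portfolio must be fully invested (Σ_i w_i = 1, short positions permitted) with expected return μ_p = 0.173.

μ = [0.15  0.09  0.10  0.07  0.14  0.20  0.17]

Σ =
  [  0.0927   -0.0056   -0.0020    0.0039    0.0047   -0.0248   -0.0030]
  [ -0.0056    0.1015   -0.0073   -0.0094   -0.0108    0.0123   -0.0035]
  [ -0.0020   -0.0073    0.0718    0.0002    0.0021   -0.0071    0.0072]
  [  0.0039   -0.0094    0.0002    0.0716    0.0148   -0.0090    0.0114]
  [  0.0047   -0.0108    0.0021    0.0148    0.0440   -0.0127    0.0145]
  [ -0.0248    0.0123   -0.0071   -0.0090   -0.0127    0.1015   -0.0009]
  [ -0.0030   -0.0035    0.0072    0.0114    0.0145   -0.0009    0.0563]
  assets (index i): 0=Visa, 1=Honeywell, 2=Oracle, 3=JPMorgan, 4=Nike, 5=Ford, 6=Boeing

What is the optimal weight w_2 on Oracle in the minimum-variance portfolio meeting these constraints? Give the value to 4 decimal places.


0.0461

x=Σ⁻¹μ = [2.4147  1.2188  1.5654  0.3744  3.1608  2.9703  2.1814]
y=Σ⁻¹𝟙 = [15.1980  13.4347  15.7238  10.9374  21.5571  16.7923  9.8979]
a=μᵀx=2.062068  b=𝟙ᵀx=13.885926  c=𝟙ᵀy=103.541248  D=ac−b²=20.690184
λ₁=(c·0.173−b)/D = (103.541248·0.173−13.885926)/20.690184 = 0.194619
λ₂=(a−b·0.173)/D = (2.062068−13.885926·0.173)/20.690184 = -0.016442
w* = 0.194619·x + -0.016442·y:
  w_0 = 0.194619·2.4147 + -0.016442·15.1980 = 0.2201  (Visa)
  w_1 = 0.194619·1.2188 + -0.016442·13.4347 = 0.0163  (Honeywell)
  w_2 = 0.194619·1.5654 + -0.016442·15.7238 = 0.0461  (Oracle)
  w_3 = 0.194619·0.3744 + -0.016442·10.9374 = -0.1070  (JPMorgan)
  w_4 = 0.194619·3.1608 + -0.016442·21.5571 = 0.2607  (Nike)
  w_5 = 0.194619·2.9703 + -0.016442·16.7923 = 0.3020  (Ford)
  w_6 = 0.194619·2.1814 + -0.016442·9.8979 = 0.2618  (Boeing)
Σw_i=1.0000  μᵀw=0.1730
σ²=wᵀΣw=λ₁·μ_p+λ₂ = 0.194619·0.173 + -0.016442 = 0.017227 ≈ 0.0172
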